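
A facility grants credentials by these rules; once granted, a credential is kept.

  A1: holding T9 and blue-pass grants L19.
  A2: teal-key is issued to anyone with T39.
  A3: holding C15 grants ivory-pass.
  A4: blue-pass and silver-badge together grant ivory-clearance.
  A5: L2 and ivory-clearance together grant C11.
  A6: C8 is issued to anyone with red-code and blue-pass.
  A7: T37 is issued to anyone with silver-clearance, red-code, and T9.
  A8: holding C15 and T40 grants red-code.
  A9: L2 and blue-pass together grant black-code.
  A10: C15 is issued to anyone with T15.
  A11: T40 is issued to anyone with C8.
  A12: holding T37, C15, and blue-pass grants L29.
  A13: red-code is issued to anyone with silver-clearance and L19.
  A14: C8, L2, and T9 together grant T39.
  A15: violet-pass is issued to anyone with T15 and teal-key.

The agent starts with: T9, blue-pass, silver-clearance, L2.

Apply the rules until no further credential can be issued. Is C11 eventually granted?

No

C11 would need L2 and ivory-clearance (A5), but ivory-clearance is never granted.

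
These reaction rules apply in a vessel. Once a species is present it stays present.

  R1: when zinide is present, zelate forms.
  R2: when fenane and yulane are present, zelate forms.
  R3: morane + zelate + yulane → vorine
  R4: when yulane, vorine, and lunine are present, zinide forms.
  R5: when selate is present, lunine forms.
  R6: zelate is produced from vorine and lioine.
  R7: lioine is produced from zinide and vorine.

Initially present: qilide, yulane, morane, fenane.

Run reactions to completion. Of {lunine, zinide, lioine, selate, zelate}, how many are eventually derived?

fenane and yulane present → zelate forms (R2).
lunine would need selate (R5), but selate never forms.
zinide would need yulane, vorine, and lunine (R4), but lunine never forms.
lioine would need zinide and vorine (R7), but zinide never forms.
No rule produces selate, and it is not given.
zelate: reached.
Reached: zelate — 1 of the 5.

1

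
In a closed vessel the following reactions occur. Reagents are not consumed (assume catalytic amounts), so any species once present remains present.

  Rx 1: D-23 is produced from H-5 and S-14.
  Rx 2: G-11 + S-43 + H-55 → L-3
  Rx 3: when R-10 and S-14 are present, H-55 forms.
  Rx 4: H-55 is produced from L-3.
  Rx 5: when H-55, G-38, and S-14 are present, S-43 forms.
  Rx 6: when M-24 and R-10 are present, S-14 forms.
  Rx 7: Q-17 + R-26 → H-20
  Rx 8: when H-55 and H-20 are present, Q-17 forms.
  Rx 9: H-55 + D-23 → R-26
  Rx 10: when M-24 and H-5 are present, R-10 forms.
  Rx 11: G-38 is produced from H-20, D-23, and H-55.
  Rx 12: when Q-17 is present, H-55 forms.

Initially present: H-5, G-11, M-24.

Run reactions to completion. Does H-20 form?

H-20 would need Q-17 and R-26 (Rx 7), but Q-17 never forms.

No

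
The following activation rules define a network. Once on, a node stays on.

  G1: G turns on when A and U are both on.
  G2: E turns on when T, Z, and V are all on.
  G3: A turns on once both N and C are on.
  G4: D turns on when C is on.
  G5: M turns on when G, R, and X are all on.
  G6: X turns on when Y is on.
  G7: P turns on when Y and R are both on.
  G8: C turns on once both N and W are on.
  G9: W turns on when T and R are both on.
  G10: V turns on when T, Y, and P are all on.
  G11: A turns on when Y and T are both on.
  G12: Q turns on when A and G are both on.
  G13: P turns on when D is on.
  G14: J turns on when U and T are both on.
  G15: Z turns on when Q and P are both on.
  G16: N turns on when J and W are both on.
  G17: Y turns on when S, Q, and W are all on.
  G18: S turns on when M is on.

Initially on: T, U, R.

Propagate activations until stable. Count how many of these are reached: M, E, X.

0

M would need G, R, and X (G5), but X never turns on.
E would need T, Z, and V (G2), but V never turns on.
X would need Y (G6), but Y never turns on.
None of the 3 are reached.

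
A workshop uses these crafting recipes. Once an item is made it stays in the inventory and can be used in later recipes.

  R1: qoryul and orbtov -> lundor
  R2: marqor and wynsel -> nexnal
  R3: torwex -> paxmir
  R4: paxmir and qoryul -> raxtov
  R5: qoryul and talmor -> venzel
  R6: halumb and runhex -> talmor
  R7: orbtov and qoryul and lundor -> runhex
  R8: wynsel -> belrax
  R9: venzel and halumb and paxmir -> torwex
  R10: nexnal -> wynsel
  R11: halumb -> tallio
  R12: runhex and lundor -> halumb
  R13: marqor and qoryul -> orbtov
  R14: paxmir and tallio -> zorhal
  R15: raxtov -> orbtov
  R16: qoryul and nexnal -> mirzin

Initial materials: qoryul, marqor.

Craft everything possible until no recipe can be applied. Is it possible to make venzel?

Using R13, marqor and qoryul make orbtov.
qoryul and orbtov -> lundor (R1).
orbtov and qoryul and lundor -> runhex (R7).
runhex and lundor -> halumb (R12).
Using R6, halumb and runhex make talmor.
Using R5, qoryul and talmor make venzel.

Yes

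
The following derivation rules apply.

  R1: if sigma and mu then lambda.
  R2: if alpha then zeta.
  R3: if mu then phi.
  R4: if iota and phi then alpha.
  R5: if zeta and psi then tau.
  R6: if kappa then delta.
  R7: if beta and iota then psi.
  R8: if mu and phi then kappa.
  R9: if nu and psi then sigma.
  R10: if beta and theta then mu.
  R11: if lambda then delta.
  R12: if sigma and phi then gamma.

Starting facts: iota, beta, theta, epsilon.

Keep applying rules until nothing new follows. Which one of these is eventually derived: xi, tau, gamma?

From beta and theta, R10 gives mu.
beta and iota hold, so psi follows (R7).
From mu, R3 gives phi.
From iota and phi, R4 gives alpha.
alpha holds, so zeta follows (R2).
From zeta and psi, R5 gives tau.
No rule produces xi, and it is not given. gamma would need sigma and phi (R12), but sigma is never established.

tau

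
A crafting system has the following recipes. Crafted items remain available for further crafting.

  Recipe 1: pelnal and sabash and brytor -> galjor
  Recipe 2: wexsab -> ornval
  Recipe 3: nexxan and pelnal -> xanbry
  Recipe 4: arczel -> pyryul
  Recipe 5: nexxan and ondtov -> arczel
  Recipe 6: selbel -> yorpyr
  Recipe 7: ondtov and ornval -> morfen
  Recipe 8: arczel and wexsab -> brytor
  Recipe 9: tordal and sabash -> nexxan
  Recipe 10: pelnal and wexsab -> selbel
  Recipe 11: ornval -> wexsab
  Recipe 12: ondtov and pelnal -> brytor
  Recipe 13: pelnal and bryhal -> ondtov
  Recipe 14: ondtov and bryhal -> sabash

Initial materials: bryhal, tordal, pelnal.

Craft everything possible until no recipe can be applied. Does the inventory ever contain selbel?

selbel would need pelnal and wexsab (Recipe 10), but wexsab is never obtained.

No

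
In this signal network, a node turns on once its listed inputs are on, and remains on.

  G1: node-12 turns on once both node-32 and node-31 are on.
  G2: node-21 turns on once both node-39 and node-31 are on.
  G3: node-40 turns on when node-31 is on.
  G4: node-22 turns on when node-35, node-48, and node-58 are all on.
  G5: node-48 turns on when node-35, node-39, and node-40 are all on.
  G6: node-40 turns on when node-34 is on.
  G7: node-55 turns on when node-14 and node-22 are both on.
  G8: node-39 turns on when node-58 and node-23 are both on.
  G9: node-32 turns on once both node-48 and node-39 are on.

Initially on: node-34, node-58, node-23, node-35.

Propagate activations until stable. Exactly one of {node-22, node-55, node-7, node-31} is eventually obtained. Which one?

node-34 is on, so node-40 turns on (G6).
G8: node-58 and node-23 on → node-39 on.
G5: node-35, node-39, and node-40 on → node-48 on.
G4: node-35, node-48, and node-58 on → node-22 on.
No rule produces node-7, and it is not given. node-55 would need node-14 and node-22 (G7), but node-14 never turns on. No rule produces node-31, and it is not given.

node-22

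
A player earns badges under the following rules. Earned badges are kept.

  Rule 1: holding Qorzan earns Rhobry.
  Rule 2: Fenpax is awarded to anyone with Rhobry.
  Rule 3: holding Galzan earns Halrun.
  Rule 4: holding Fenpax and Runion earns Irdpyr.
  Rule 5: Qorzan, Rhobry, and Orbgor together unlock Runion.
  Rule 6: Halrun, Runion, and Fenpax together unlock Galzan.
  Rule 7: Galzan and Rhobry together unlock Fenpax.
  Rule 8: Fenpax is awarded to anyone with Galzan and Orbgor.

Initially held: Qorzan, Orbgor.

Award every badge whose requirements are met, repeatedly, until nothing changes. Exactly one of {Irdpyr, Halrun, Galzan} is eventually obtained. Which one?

Irdpyr

With Qorzan, Rhobry is earned (Rule 1).
With Qorzan, Rhobry, and Orbgor, Runion is earned (Rule 5).
With Rhobry, Fenpax is earned (Rule 2).
With Fenpax and Runion, Irdpyr is earned (Rule 4).
Halrun would need Galzan (Rule 3), but Galzan is never earned. Galzan would need Halrun, Runion, and Fenpax (Rule 6), but Halrun is never earned.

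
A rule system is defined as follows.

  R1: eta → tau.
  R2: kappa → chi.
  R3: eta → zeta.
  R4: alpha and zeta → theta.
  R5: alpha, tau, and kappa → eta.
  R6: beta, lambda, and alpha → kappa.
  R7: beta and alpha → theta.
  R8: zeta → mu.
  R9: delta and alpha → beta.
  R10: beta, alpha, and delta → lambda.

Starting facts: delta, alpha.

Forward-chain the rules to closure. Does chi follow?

delta and alpha hold, so beta follows (R9).
beta, alpha, and delta hold, so lambda follows (R10).
beta, lambda, and alpha hold, so kappa follows (R6).
From kappa, R2 gives chi.

Yes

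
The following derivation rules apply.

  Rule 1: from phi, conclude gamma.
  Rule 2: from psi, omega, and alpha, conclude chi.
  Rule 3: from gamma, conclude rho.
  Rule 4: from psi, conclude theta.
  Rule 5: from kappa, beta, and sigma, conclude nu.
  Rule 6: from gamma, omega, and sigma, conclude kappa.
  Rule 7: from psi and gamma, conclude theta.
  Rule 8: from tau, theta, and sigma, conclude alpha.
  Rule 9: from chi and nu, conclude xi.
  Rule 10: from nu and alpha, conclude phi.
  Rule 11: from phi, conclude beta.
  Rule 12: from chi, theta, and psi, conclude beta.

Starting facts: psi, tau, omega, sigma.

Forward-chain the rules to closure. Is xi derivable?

xi would need chi and nu (Rule 9), but nu is never established.

No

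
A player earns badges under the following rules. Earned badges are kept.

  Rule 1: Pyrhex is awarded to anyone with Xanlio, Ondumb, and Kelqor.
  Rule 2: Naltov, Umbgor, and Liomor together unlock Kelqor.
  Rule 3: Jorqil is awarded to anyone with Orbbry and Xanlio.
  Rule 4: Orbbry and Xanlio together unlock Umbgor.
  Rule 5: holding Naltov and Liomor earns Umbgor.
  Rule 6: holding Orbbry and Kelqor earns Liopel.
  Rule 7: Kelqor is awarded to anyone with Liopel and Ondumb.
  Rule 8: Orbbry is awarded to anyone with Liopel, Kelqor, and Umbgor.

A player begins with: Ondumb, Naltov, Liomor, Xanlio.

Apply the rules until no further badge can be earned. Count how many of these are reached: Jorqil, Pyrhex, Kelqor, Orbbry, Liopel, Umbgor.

3

With Naltov and Liomor, Umbgor is earned (Rule 5).
With Naltov, Umbgor, and Liomor, Kelqor is earned (Rule 2).
With Xanlio, Ondumb, and Kelqor, Pyrhex is earned (Rule 1).
Jorqil would need Orbbry and Xanlio (Rule 3), but Orbbry is never earned.
Pyrhex: reached.
Kelqor: reached.
Orbbry would need Liopel, Kelqor, and Umbgor (Rule 8), but Liopel is never earned.
Liopel would need Orbbry and Kelqor (Rule 6), but Orbbry is never earned.
Umbgor: reached.
Reached: Pyrhex, Kelqor, and Umbgor — 3 of the 6.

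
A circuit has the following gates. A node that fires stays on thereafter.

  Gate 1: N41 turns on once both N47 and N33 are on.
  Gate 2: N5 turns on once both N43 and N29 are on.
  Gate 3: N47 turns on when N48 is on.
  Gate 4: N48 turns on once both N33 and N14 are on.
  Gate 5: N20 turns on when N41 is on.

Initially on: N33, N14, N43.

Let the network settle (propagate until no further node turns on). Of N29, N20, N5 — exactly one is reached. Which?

N33 and N14 are on, so N48 turns on (Gate 4).
Gate 3: N48 on → N47 on.
Gate 1: N47 and N33 on → N41 on.
N41 is on, so N20 turns on (Gate 5).
No rule produces N29, and it is not given. N5 would need N43 and N29 (Gate 2), but N29 never turns on.

N20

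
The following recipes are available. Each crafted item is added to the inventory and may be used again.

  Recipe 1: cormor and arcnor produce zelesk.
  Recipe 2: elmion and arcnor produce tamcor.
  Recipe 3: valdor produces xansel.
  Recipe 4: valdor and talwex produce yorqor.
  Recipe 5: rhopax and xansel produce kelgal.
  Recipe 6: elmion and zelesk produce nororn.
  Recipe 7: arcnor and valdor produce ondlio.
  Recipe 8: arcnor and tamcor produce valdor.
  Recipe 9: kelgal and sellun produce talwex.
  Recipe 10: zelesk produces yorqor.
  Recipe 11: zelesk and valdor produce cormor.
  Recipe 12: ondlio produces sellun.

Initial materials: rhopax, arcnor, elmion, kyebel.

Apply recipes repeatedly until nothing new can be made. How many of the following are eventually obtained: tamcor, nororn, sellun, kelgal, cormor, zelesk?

3

elmion and arcnor → tamcor (Recipe 2).
Using Recipe 8, arcnor and tamcor make valdor.
Using Recipe 7, arcnor and valdor make ondlio.
valdor → xansel (Recipe 3).
Using Recipe 12, ondlio makes sellun.
rhopax and xansel → kelgal (Recipe 5).
tamcor: reached.
nororn would need elmion and zelesk (Recipe 6), but zelesk is never obtained.
sellun: reached.
kelgal: reached.
cormor would need zelesk and valdor (Recipe 11), but zelesk is never obtained.
zelesk would need cormor and arcnor (Recipe 1), but cormor is never obtained.
Reached: tamcor, sellun, and kelgal — 3 of the 6.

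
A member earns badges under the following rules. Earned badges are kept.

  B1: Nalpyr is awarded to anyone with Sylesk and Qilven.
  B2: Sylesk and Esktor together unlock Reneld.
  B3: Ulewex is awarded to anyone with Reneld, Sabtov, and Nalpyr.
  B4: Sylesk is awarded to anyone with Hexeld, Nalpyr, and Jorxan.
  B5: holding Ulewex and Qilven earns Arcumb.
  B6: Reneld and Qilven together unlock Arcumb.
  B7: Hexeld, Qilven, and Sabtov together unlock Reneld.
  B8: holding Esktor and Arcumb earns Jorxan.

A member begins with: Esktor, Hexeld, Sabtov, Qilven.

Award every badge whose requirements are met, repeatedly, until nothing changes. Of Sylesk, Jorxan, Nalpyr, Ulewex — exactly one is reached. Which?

Jorxan

With Hexeld, Qilven, and Sabtov, Reneld is earned (B7).
With Reneld and Qilven, Arcumb is earned (B6).
With Esktor and Arcumb, Jorxan is earned (B8).
Ulewex would need Reneld, Sabtov, and Nalpyr (B3), but Nalpyr is never earned. Nalpyr would need Sylesk and Qilven (B1), but Sylesk is never earned. Sylesk would need Hexeld, Nalpyr, and Jorxan (B4), but Nalpyr is never earned.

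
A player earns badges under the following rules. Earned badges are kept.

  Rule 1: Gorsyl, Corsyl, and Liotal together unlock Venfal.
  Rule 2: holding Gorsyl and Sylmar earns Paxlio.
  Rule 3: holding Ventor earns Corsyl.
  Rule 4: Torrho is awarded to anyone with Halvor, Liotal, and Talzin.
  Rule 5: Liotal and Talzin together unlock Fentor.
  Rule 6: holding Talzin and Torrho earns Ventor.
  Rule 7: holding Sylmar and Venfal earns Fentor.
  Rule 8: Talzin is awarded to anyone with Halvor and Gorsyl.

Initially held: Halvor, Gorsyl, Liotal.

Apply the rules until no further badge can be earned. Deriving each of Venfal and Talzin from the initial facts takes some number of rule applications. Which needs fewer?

Talzin: With Halvor and Gorsyl, Talzin is earned (Rule 8). [1 rule application]
Venfal: With Halvor and Gorsyl, Talzin is earned (Rule 8). With Halvor, Liotal, and Talzin, Torrho is earned (Rule 4). With Talzin and Torrho, Ventor is earned (Rule 6). With Ventor, Corsyl is earned (Rule 3). With Gorsyl, Corsyl, and Liotal, Venfal is earned (Rule 1). [5 rule applications]
Talzin needs fewer.

Talzin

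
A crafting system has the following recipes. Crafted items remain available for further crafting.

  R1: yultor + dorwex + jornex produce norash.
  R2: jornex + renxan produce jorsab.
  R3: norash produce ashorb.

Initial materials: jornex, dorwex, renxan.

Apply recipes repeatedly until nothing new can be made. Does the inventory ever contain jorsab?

Yes

jornex + renxan → jorsab (R2).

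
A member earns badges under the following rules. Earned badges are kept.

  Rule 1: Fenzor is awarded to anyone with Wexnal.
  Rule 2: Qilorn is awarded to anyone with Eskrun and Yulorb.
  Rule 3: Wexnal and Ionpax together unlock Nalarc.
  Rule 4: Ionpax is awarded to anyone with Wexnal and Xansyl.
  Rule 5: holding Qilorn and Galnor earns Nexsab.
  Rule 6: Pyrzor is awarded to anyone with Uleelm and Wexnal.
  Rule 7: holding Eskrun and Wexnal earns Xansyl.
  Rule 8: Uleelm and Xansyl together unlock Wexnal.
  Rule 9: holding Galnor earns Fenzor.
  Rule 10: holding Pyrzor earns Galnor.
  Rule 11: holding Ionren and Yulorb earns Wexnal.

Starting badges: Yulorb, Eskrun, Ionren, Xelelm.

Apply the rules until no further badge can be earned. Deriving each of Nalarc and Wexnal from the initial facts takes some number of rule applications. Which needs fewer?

Wexnal

Wexnal: With Ionren and Yulorb, Wexnal is earned (Rule 11). [1 rule application]
Nalarc: With Ionren and Yulorb, Wexnal is earned (Rule 11). With Eskrun and Wexnal, Xansyl is earned (Rule 7). With Wexnal and Xansyl, Ionpax is earned (Rule 4). With Wexnal and Ionpax, Nalarc is earned (Rule 3). [4 rule applications]
Wexnal needs fewer.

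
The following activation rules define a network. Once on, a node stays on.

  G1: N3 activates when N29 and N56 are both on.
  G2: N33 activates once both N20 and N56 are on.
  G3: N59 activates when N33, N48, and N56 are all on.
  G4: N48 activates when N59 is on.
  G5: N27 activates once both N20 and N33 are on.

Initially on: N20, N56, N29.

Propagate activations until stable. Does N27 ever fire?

G2: N20 and N56 on → N33 on.
G5: N20 and N33 on → N27 on.

Yes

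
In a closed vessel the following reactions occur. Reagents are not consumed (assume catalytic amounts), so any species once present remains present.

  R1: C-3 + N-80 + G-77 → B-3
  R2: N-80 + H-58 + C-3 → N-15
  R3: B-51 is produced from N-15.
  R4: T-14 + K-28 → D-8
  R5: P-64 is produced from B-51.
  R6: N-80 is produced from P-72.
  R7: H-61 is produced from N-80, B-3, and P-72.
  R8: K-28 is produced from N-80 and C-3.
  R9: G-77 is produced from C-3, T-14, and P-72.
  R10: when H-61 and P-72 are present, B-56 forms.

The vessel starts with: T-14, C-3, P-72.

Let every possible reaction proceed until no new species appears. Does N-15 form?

N-15 would need N-80, H-58, and C-3 (R2), but H-58 never forms.

No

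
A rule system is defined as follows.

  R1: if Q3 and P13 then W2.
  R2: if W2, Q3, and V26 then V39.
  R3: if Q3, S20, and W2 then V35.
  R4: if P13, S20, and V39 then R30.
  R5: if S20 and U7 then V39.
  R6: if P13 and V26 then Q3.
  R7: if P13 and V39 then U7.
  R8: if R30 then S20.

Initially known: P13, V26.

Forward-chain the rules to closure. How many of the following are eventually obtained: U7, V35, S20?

1

From P13 and V26, R6 gives Q3.
From Q3 and P13, R1 gives W2.
From W2, Q3, and V26, R2 gives V39.
P13 and V39 hold, so U7 follows (R7).
U7: reached.
V35 would need Q3, S20, and W2 (R3), but S20 is never established.
S20 would need R30 (R8), but R30 is never established.
Reached: U7 — 1 of the 3.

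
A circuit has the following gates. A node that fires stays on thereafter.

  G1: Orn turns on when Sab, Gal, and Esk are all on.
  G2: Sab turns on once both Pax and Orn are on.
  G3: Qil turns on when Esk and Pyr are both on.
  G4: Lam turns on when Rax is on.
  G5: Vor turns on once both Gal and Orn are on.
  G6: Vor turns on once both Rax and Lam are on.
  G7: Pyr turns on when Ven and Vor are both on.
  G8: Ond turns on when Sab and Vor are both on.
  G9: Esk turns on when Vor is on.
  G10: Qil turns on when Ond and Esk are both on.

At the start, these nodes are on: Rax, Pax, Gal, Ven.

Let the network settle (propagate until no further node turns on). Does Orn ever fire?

No

Orn would need Sab, Gal, and Esk (G1), but Sab never turns on.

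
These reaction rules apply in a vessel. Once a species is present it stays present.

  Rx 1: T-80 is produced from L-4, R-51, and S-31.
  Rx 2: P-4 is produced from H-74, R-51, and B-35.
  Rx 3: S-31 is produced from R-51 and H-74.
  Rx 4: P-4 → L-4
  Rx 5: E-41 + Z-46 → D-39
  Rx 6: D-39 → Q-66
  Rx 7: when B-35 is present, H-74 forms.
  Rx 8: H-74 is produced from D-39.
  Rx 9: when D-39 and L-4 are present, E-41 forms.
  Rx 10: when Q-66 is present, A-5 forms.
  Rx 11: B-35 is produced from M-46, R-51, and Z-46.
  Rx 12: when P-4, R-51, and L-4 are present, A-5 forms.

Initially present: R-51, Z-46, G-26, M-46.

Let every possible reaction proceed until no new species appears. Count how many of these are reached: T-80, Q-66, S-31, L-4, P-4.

M-46, R-51, and Z-46 present → B-35 forms (Rx 11).
B-35 present → H-74 forms (Rx 7).
R-51 and H-74 present → S-31 forms (Rx 3).
H-74, R-51, and B-35 present → P-4 forms (Rx 2).
P-4 present → L-4 forms (Rx 4).
L-4, R-51, and S-31 present → T-80 forms (Rx 1).
T-80: reached.
Q-66 would need D-39 (Rx 6), but D-39 never forms.
S-31: reached.
L-4: reached.
P-4: reached.
Reached: T-80, S-31, L-4, and P-4 — 4 of the 5.

4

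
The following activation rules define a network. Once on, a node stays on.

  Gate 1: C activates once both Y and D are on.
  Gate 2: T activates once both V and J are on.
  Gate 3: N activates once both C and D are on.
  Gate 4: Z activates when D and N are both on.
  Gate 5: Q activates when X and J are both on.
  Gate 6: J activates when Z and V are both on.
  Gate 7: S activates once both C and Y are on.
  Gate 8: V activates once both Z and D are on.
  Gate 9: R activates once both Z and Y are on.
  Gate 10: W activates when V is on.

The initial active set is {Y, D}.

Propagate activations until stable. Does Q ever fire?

Q would need X and J (Gate 5), but X never turns on.

No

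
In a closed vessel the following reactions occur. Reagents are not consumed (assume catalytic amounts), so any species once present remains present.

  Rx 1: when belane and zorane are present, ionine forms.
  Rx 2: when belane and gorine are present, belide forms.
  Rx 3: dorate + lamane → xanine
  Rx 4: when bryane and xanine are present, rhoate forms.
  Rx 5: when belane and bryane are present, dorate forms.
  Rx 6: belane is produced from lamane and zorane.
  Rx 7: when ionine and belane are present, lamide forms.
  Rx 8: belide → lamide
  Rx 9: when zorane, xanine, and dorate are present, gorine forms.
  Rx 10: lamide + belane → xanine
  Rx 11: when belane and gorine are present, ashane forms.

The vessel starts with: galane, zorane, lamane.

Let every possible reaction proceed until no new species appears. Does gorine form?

gorine would need zorane, xanine, and dorate (Rx 9), but dorate never forms.

No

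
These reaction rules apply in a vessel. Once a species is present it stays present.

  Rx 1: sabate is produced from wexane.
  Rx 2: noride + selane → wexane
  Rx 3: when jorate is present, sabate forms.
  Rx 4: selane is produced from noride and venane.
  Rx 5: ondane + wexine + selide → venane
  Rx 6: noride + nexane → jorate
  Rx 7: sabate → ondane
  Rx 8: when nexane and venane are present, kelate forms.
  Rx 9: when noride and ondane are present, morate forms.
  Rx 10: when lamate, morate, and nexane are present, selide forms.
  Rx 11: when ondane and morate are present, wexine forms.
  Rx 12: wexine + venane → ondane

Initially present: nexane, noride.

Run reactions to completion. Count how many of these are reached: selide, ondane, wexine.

2

noride and nexane present → jorate forms (Rx 6).
jorate present → sabate forms (Rx 3).
sabate present → ondane forms (Rx 7).
noride and ondane present → morate forms (Rx 9).
ondane and morate present → wexine forms (Rx 11).
selide would need lamate, morate, and nexane (Rx 10), but lamate never forms.
ondane: reached.
wexine: reached.
Reached: ondane and wexine — 2 of the 3.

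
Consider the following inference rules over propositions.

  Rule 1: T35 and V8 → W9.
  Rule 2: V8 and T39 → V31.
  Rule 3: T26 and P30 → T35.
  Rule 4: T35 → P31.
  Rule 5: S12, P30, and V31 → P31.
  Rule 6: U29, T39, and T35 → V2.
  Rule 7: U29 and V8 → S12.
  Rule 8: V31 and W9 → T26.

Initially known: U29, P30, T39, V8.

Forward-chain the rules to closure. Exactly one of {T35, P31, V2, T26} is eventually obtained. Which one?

P31

From V8 and T39, Rule 2 gives V31.
U29 and V8 hold, so S12 follows (Rule 7).
S12, P30, and V31 hold, so P31 follows (Rule 5).
T35 would need T26 and P30 (Rule 3), but T26 is never established. V2 would need U29, T39, and T35 (Rule 6), but T35 is never established. T26 would need V31 and W9 (Rule 8), but W9 is never established.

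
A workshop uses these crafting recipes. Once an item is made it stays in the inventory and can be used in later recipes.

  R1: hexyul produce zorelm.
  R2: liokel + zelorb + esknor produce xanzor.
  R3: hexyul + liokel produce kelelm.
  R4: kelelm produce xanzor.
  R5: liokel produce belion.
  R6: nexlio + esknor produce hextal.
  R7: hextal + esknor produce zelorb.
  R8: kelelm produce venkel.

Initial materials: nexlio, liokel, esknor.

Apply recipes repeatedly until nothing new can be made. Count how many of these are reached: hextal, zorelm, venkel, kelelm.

1

Using R6, nexlio and esknor make hextal.
hextal: reached.
zorelm would need hexyul (R1), but hexyul is never obtained.
venkel would need kelelm (R8), but kelelm is never obtained.
kelelm would need hexyul and liokel (R3), but hexyul is never obtained.
Reached: hextal — 1 of the 4.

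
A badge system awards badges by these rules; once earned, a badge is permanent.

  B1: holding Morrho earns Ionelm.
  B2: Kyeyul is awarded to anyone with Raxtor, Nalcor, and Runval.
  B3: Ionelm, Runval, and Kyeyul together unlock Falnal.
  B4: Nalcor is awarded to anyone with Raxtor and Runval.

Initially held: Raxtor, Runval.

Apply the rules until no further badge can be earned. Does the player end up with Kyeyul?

Yes

With Raxtor and Runval, Nalcor is earned (B4).
With Raxtor, Nalcor, and Runval, Kyeyul is earned (B2).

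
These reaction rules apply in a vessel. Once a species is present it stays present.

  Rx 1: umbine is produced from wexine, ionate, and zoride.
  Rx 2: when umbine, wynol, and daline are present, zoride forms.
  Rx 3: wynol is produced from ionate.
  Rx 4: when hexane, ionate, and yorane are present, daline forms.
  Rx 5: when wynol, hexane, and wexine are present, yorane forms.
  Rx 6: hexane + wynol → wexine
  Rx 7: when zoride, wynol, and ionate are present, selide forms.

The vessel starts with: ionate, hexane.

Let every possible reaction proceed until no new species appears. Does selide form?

No

selide would need zoride, wynol, and ionate (Rx 7), but zoride never forms.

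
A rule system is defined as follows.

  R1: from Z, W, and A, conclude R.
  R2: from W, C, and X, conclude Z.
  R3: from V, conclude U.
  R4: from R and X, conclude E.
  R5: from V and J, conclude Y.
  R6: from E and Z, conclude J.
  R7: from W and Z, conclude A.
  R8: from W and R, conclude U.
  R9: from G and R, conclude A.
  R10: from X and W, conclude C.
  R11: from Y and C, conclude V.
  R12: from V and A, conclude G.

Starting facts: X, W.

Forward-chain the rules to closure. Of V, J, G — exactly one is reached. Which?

J

X and W hold, so C follows (R10).
W, C, and X hold, so Z follows (R2).
W and Z hold, so A follows (R7).
Z, W, and A hold, so R follows (R1).
From R and X, R4 gives E.
E and Z hold, so J follows (R6).
G would need V and A (R12), but V is never established. V would need Y and C (R11), but Y is never established.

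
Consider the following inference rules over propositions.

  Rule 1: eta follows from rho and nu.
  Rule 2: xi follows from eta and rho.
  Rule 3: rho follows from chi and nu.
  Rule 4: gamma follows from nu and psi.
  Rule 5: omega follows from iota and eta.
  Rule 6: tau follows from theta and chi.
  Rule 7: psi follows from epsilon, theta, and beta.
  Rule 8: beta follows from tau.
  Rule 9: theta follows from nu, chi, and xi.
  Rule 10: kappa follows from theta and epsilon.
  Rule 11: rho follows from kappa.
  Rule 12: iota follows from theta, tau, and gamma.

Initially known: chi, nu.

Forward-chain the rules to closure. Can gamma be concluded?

gamma would need nu and psi (Rule 4), but psi is never established.

No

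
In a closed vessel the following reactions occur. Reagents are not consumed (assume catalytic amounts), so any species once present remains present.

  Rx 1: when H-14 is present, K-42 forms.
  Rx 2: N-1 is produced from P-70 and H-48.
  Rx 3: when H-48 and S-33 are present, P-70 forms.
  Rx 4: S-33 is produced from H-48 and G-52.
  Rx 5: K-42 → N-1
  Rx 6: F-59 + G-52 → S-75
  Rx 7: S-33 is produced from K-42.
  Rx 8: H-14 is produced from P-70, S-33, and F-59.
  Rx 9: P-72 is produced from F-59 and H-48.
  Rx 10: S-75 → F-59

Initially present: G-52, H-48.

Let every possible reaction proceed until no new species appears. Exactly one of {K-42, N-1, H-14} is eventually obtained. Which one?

N-1

H-48 and G-52 present → S-33 forms (Rx 4).
H-48 and S-33 present → P-70 forms (Rx 3).
P-70 and H-48 present → N-1 forms (Rx 2).
H-14 would need P-70, S-33, and F-59 (Rx 8), but F-59 never forms. K-42 would need H-14 (Rx 1), but H-14 never forms.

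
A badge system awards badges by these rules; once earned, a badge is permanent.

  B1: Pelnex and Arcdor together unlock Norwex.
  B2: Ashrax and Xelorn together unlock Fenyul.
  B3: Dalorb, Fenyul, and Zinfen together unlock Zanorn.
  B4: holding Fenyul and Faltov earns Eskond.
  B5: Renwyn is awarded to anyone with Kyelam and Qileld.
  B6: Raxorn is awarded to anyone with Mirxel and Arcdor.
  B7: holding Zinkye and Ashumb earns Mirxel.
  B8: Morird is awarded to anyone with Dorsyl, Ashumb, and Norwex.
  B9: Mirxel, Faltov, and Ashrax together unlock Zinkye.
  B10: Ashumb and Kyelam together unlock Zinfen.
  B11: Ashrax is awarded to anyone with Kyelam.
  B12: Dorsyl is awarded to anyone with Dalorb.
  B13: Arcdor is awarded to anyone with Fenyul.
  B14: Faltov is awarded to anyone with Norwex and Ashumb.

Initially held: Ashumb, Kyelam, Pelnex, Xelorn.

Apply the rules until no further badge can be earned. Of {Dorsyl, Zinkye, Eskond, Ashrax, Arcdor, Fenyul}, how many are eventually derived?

4

With Kyelam, Ashrax is earned (B11).
With Ashrax and Xelorn, Fenyul is earned (B2).
With Fenyul, Arcdor is earned (B13).
With Pelnex and Arcdor, Norwex is earned (B1).
With Norwex and Ashumb, Faltov is earned (B14).
With Fenyul and Faltov, Eskond is earned (B4).
Dorsyl would need Dalorb (B12), but Dalorb is never earned.
Zinkye would need Mirxel, Faltov, and Ashrax (B9), but Mirxel is never earned.
Eskond: reached.
Ashrax: reached.
Arcdor: reached.
Fenyul: reached.
Reached: Eskond, Ashrax, Arcdor, and Fenyul — 4 of the 6.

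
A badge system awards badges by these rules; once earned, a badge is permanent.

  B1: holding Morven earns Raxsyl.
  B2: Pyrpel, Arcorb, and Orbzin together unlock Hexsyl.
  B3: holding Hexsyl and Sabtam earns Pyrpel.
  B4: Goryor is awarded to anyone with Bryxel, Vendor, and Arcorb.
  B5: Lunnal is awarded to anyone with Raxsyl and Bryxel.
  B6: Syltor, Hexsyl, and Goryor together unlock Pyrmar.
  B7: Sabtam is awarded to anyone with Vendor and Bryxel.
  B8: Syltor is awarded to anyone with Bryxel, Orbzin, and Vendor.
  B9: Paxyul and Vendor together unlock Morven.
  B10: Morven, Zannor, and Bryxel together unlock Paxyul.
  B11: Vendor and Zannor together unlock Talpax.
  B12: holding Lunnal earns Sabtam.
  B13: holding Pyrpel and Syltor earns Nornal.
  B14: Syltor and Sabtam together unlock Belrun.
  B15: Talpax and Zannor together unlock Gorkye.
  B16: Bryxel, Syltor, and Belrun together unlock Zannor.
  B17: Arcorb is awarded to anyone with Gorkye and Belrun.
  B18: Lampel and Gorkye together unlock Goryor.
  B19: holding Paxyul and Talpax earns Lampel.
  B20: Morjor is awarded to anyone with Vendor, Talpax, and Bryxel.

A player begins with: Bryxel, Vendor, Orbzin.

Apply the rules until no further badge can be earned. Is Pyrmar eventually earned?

No

Pyrmar would need Syltor, Hexsyl, and Goryor (B6), but Hexsyl is never earned.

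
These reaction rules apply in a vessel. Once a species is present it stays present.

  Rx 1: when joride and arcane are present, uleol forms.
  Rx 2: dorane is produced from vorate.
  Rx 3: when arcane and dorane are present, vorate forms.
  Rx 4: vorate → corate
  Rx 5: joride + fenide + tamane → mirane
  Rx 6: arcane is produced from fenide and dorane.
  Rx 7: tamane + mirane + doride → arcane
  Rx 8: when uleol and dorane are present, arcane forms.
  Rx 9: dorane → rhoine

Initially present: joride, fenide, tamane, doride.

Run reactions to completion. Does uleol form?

joride, fenide, and tamane present → mirane forms (Rx 5).
tamane, mirane, and doride present → arcane forms (Rx 7).
joride and arcane present → uleol forms (Rx 1).

Yes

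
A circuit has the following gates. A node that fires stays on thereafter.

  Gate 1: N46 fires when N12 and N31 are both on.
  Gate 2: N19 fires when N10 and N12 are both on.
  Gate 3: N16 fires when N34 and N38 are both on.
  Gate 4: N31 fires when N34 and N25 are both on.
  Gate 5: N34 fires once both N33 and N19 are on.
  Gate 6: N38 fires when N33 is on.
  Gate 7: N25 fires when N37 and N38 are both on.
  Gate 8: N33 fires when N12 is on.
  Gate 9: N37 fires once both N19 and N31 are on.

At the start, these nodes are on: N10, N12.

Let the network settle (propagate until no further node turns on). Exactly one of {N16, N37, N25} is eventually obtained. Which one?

N16

Gate 2: N10 and N12 on → N19 on.
N12 is on, so N33 fires (Gate 8).
Gate 6: N33 on → N38 on.
N33 and N19 are on, so N34 fires (Gate 5).
N34 and N38 are on, so N16 fires (Gate 3).
N25 would need N37 and N38 (Gate 7), but N37 never turns on. N37 would need N19 and N31 (Gate 9), but N31 never turns on.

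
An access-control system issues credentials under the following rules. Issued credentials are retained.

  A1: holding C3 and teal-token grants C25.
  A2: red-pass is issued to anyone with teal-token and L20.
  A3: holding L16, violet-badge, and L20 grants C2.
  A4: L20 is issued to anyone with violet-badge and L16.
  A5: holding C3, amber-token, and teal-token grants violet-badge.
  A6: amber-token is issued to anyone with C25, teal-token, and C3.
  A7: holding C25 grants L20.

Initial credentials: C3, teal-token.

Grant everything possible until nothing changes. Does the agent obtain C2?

No

C2 would need L16, violet-badge, and L20 (A3), but L16 is never granted.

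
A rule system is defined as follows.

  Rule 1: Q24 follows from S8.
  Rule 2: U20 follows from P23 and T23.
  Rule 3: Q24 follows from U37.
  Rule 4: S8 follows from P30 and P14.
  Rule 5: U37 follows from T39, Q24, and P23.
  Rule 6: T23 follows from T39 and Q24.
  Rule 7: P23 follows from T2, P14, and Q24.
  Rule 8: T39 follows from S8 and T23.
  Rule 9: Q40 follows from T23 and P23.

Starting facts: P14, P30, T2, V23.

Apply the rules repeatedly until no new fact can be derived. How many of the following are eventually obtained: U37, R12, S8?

P30 and P14 hold, so S8 follows (Rule 4).
U37 would need T39, Q24, and P23 (Rule 5), but T39 is never established.
No rule produces R12, and it is not given.
S8: reached.
Reached: S8 — 1 of the 3.

1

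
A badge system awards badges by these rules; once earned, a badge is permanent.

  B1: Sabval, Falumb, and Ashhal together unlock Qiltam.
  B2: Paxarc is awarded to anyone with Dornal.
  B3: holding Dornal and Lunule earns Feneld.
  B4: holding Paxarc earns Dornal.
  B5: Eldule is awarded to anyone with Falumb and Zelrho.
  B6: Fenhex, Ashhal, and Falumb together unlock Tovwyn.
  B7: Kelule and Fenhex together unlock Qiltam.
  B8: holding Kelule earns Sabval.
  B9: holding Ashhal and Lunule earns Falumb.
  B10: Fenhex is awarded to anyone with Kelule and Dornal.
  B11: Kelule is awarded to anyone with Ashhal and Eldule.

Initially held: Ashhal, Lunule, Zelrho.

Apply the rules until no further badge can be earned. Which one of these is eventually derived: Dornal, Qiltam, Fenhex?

Qiltam

With Ashhal and Lunule, Falumb is earned (B9).
With Falumb and Zelrho, Eldule is earned (B5).
With Ashhal and Eldule, Kelule is earned (B11).
With Kelule, Sabval is earned (B8).
With Sabval, Falumb, and Ashhal, Qiltam is earned (B1).
Dornal would need Paxarc (B4), but Paxarc is never earned. Fenhex would need Kelule and Dornal (B10), but Dornal is never earned.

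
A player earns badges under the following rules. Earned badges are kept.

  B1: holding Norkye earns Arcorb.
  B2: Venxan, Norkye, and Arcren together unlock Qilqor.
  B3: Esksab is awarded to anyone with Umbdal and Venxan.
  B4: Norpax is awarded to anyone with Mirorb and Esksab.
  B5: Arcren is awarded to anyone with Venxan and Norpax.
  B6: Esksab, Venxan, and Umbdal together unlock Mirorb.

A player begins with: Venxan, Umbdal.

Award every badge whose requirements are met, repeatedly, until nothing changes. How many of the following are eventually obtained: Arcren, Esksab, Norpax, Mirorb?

4

With Umbdal and Venxan, Esksab is earned (B3).
With Esksab, Venxan, and Umbdal, Mirorb is earned (B6).
With Mirorb and Esksab, Norpax is earned (B4).
With Venxan and Norpax, Arcren is earned (B5).
Arcren: reached.
Esksab: reached.
Norpax: reached.
Mirorb: reached.
All 4 are reached.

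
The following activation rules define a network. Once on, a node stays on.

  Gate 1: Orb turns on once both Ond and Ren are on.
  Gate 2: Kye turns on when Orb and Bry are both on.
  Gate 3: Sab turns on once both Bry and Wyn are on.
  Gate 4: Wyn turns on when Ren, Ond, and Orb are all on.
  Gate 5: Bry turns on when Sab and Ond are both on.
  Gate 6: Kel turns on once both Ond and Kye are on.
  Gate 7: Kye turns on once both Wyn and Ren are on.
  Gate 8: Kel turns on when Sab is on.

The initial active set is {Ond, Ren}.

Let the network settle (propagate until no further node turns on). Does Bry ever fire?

Bry would need Sab and Ond (Gate 5), but Sab never turns on.

No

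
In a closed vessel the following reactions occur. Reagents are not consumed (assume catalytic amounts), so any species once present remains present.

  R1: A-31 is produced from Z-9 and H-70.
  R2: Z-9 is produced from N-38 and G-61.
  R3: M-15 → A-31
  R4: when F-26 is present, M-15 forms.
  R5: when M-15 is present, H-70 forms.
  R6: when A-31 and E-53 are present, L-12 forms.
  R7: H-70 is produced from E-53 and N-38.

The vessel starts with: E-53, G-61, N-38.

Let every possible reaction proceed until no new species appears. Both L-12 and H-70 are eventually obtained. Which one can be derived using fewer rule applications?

H-70: E-53 and N-38 present → H-70 forms (R7). [1 rule application]
L-12: N-38 and G-61 present → Z-9 forms (R2). E-53 and N-38 present → H-70 forms (R7). Z-9 and H-70 present → A-31 forms (R1). A-31 and E-53 present → L-12 forms (R6). [4 rule applications]
H-70 needs fewer.

H-70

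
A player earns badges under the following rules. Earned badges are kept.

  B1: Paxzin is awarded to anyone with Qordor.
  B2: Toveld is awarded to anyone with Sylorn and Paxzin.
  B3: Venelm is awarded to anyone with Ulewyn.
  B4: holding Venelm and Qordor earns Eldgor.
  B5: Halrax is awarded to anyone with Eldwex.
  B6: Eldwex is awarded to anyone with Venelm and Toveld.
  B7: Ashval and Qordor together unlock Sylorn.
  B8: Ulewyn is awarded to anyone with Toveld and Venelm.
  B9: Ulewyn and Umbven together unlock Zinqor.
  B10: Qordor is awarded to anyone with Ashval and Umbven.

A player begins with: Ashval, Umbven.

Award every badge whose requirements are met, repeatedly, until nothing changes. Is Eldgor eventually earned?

No

Eldgor would need Venelm and Qordor (B4), but Venelm is never earned.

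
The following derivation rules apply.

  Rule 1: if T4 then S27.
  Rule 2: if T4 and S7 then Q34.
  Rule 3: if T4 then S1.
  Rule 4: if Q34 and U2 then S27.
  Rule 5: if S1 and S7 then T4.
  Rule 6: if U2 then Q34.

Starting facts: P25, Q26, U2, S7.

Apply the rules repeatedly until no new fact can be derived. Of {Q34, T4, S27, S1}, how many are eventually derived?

2

U2 holds, so Q34 follows (Rule 6).
From Q34 and U2, Rule 4 gives S27.
Q34: reached.
T4 would need S1 and S7 (Rule 5), but S1 is never established.
S27: reached.
S1 would need T4 (Rule 3), but T4 is never established.
Reached: Q34 and S27 — 2 of the 4.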